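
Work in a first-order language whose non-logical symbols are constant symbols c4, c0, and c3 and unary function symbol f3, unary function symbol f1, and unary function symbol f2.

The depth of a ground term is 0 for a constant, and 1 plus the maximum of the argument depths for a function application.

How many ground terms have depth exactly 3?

Let N_k = |{terms of depth ≤ k}|. Then N_0 = 3 and N_k = 3 + N_{k-1} + N_{k-1} + N_{k-1} for k ≥ 1 (one summand per function symbol, arity giving the exponent).
N_0 = 3
N_1 = 3 + 3 + 3 + 3 = 12
N_2 = 3 + 12 + 12 + 12 = 39
N_3 = 3 + 39 + 39 + 39 = 120
Terms of depth exactly 3: N_3 − N_2 = 120 − 39 = 81.

81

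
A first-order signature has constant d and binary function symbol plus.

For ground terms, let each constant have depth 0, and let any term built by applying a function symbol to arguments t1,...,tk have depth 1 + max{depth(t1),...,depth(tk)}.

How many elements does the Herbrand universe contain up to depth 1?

2

Let N_k = |{terms of depth ≤ k}|. Then N_0 = 1 and N_k = 1 + N_{k-1}^2 for k ≥ 1 (one summand per function symbol, arity giving the exponent).
N_0 = 1
N_1 = 1 + 1^2 = 2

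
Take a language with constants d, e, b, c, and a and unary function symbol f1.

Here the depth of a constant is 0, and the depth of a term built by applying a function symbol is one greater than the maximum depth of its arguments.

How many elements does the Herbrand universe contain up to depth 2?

If N_k denotes the number of depth-≤k ground terms, the 5 constants give N_0 = 5, and each function symbol of arity r contributes N_{k-1}^r new terms at level k: N_k = 5 + N_{k-1}.
N_0 = 5
N_1 = 5 + 5 = 10
N_2 = 5 + 10 = 15

15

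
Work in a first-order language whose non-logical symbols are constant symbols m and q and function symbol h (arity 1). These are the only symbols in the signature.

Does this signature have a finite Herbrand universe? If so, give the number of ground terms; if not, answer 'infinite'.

The signature has at least one function symbol (h, arity 1) and at least one constant (m).
Iterating h gives infinitely many distinct ground terms: m, h(m), h(h(m)), ...
So the Herbrand universe is infinite.

infinite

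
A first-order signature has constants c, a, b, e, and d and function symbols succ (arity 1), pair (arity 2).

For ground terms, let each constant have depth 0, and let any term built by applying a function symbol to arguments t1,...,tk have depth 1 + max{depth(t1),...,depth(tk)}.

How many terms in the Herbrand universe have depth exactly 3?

Write N_k for the number of ground terms of depth ≤ k. A term of depth ≤ k is either a constant or a function symbol applied to arguments of depth ≤ k−1, so N_k = 5 + N_{k-1} + N_{k-1}^2.
N_0 = 5
N_1 = 5 + 5 + 5^2 = 35
N_2 = 5 + 35 + 35^2 = 1265
N_3 = 5 + 1265 + 1265^2 = 1601495
Terms of depth exactly 3: N_3 − N_2 = 1601495 − 1265 = 1600230.

1600230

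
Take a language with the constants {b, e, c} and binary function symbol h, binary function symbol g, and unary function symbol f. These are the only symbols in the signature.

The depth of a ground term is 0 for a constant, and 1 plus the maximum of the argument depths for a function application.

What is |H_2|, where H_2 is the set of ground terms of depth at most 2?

Count level by level. With function symbols h/2, g/2, f/1, the terms of depth ≤ k are the 3 constants together with each function applied to depth-≤(k−1) tuples, so N_k = 3 + N_{k-1}^2 + N_{k-1}^2 + N_{k-1}.
N_0 = 3
N_1 = 3 + 3^2 + 3^2 + 3 = 24
N_2 = 3 + 24^2 + 24^2 + 24 = 1179

1179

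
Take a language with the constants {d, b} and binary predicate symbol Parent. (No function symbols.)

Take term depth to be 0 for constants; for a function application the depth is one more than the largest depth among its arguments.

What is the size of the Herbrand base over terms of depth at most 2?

First count ground terms of depth ≤ 2.
With no function symbols every ground term is a constant, so there are exactly 2 ground terms at every depth bound.
N_0 = 2
N_1 = 2
N_2 = 2
So |H| = 2.
Each predicate of arity r yields |H|^r ground atoms (one per choice of an r-tuple from H):
  Parent: 2^2 = 4
Total ground atoms: 4.

4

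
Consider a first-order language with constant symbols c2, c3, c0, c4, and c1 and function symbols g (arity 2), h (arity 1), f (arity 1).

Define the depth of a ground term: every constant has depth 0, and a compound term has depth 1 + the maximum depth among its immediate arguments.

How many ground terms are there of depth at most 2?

Let N_k count ground terms of depth at most k. Each non-constant term of depth ≤ k is some function symbol applied to depth-≤(k−1) arguments, giving N_k = 5 + N_{k-1}^2 + N_{k-1} + N_{k-1}.
N_0 = 5
N_1 = 5 + 5^2 + 5 + 5 = 40
N_2 = 5 + 40^2 + 40 + 40 = 1685

1685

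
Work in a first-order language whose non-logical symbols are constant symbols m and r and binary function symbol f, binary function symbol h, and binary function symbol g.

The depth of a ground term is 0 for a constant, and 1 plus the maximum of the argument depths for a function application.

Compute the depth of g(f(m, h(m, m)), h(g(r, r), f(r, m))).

depth(h(m, m)) = 1 + max(0, 0) = 1
depth(f(m, h(m, m))) = 1 + max(0, 1) = 2
depth(g(r, r)) = 1 + max(0, 0) = 1
depth(f(r, m)) = 1 + max(0, 0) = 1
depth(h(g(r, r), f(r, m))) = 1 + max(1, 1) = 2
depth(g(f(m, h(m, m)), h(g(r, r), f(r, m)))) = 1 + max(2, 2) = 3

3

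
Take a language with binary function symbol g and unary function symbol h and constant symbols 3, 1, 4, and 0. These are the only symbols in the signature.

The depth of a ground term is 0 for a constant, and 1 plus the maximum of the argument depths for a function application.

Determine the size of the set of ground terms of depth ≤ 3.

365424

Count level by level. With function symbols g/2, h/1, the terms of depth ≤ k are the 4 constants together with each function applied to depth-≤(k−1) tuples, so N_k = 4 + N_{k-1}^2 + N_{k-1}.
N_0 = 4
N_1 = 4 + 4^2 + 4 = 24
N_2 = 4 + 24^2 + 24 = 604
N_3 = 4 + 604^2 + 604 = 365424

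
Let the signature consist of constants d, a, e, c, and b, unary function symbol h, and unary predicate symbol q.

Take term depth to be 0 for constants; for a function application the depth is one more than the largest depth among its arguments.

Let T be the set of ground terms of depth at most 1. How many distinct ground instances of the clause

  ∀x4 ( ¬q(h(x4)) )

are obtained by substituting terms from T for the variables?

10

Ground terms of depth ≤ 1:
  Let N_k = |{terms of depth ≤ k}|. Then N_0 = 5 and N_k = 5 + N_{k-1} for k ≥ 1 (one summand per function symbol, arity giving the exponent).
  N_0 = 5
  N_1 = 5 + 5 = 10
  Explicitly: d, a, e, c, b, h(d), h(a), h(e), h(c), h(b).
So there are 10 ground terms available for substitution.
The body mentions the single quantified variable x4; since ground terms form a free algebra, no two substitutions collapse to the same formula.
Number of ground instances = 10.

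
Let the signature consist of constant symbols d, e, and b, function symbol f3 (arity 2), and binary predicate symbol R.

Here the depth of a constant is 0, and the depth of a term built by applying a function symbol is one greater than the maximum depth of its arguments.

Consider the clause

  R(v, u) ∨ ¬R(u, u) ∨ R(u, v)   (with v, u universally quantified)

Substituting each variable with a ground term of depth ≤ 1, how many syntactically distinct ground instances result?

144

Ground terms of depth ≤ 1:
  Write N_k for the number of ground terms of depth ≤ k. A term of depth ≤ k is either a constant or a function symbol applied to arguments of depth ≤ k−1, so N_k = 3 + N_{k-1}^2.
  N_0 = 3
  N_1 = 3 + 3^2 = 12
  Explicitly: d, e, b, f3(d, d), f3(d, e), f3(d, b), f3(e, d), f3(e, e), f3(e, b), f3(b, d), f3(b, e), f3(b, b).
So there are 12 ground terms available for substitution.
Each of v, u ranges independently over the available ground terms, and distinct assignments produce distinct instances.
Number of ground instances = 12^2 = 144.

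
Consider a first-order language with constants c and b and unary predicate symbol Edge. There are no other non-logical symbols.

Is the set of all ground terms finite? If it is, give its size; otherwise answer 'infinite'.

2

There are no function symbols, so every ground term is one of the 2 constants.
The Herbrand universe is {c, b}, which is finite with 2 elements.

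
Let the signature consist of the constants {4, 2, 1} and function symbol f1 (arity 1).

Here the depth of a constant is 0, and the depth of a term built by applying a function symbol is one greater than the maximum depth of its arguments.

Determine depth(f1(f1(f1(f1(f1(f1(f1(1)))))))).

depth(f1(1)) = 1 + depth(1) = 1 + 0 = 1
depth(f1(f1(1))) = 1 + depth(f1(1)) = 1 + 1 = 2
depth(f1(f1(f1(1)))) = 1 + depth(f1(f1(1))) = 1 + 2 = 3
depth(f1(f1(f1(f1(1))))) = 1 + depth(f1(f1(f1(1)))) = 1 + 3 = 4
depth(f1(f1(f1(f1(f1(1)))))) = 1 + depth(f1(f1(f1(f1(1))))) = 1 + 4 = 5
depth(f1(f1(f1(f1(f1(f1(1))))))) = 1 + depth(f1(f1(f1(f1(f1(1)))))) = 1 + 5 = 6
depth(f1(f1(f1(f1(f1(f1(f1(1)))))))) = 1 + depth(f1(f1(f1(f1(f1(f1(1))))))) = 1 + 6 = 7

7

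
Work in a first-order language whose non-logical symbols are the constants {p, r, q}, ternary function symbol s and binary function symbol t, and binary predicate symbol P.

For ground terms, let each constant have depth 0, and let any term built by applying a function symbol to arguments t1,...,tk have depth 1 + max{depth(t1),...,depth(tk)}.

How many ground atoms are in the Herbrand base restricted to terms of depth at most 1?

First count ground terms of depth ≤ 1.
Let N_k = |{terms of depth ≤ k}|. Then N_0 = 3 and N_k = 3 + N_{k-1}^3 + N_{k-1}^2 for k ≥ 1 (one summand per function symbol, arity giving the exponent).
N_0 = 3
N_1 = 3 + 3^3 + 3^2 = 39
So |H| = 39.
Each predicate of arity r yields |H|^r ground atoms (one per choice of an r-tuple from H):
  P: 39^2 = 1521
Total ground atoms: 1521.

1521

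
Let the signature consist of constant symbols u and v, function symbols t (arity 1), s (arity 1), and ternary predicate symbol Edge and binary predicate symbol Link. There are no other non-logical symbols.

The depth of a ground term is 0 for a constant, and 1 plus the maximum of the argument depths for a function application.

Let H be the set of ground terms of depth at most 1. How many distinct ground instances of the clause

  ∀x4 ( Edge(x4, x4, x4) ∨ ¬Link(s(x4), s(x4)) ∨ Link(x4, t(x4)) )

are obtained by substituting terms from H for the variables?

Ground terms of depth ≤ 1:
  Count level by level. With function symbols t/1, s/1, the terms of depth ≤ k are the 2 constants together with each function applied to depth-≤(k−1) tuples, so N_k = 2 + N_{k-1} + N_{k-1}.
  N_0 = 2
  N_1 = 2 + 2 + 2 = 6
So there are 6 ground terms available for substitution.
The body mentions the single quantified variable x4; since ground terms form a free algebra, no two substitutions collapse to the same formula.
Number of ground instances = 6.

6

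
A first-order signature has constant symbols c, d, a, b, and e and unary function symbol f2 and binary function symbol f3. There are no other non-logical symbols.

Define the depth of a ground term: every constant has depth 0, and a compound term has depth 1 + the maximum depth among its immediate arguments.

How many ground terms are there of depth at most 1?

Let N_k = |{terms of depth ≤ k}|. Then N_0 = 5 and N_k = 5 + N_{k-1} + N_{k-1}^2 for k ≥ 1 (one summand per function symbol, arity giving the exponent).
N_0 = 5
N_1 = 5 + 5 + 5^2 = 35

35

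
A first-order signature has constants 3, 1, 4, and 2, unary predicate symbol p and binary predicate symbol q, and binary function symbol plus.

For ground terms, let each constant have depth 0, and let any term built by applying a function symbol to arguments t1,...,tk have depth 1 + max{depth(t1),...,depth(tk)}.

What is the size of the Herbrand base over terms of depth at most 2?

163620

First count ground terms of depth ≤ 2.
Write N_k for the number of ground terms of depth ≤ k. A term of depth ≤ k is either a constant or a function symbol applied to arguments of depth ≤ k−1, so N_k = 4 + N_{k-1}^2.
N_0 = 4
N_1 = 4 + 4^2 = 20
N_2 = 4 + 20^2 = 404
So |H| = 404.
For each predicate symbol, the number of ground atoms is |H| raised to its arity; summing:
  p: 404;  q: 404^2 = 163216
Total ground atoms: 404 + 163216 = 163620.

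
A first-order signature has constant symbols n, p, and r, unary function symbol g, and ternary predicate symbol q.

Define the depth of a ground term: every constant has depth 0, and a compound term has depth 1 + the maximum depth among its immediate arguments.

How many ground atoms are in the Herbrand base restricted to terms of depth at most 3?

First count ground terms of depth ≤ 3.
Let N_k = |{terms of depth ≤ k}|. Then N_0 = 3 and N_k = 3 + N_{k-1} for k ≥ 1 (one summand per function symbol, arity giving the exponent).
N_0 = 3
N_1 = 3 + 3 = 6
N_2 = 3 + 6 = 9
N_3 = 3 + 9 = 12
Explicitly: n, p, r, g(n), g(p), g(r), g(g(n)), g(g(p)), g(g(r)), g(g(g(n))), g(g(g(p))), g(g(g(r))).
So |H| = 12.
Ground atoms are formed by filling each argument slot of a predicate with a term from H, so an r-ary predicate gives |H|^r atoms:
  q: 12^3 = 1728
Total ground atoms: 1728.

1728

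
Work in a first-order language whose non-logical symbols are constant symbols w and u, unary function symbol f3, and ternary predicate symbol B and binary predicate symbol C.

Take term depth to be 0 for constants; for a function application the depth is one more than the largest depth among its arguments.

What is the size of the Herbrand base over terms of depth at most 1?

80

First count ground terms of depth ≤ 1.
Let N_k = |{terms of depth ≤ k}|. Then N_0 = 2 and N_k = 2 + N_{k-1} for k ≥ 1 (one summand per function symbol, arity giving the exponent).
N_0 = 2
N_1 = 2 + 2 = 4
So |H| = 4.
Ground atoms are formed by filling each argument slot of a predicate with a term from H, so an r-ary predicate gives |H|^r atoms:
  B: 4^3 = 64;  C: 4^2 = 16
Total ground atoms: 64 + 16 = 80.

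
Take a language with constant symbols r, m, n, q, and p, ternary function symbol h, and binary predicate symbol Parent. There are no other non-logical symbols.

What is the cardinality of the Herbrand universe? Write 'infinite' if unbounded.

infinite

The signature has at least one function symbol (h, arity 3) and at least one constant (r).
Iterating h gives infinitely many distinct ground terms: r, h(r, r, r), h(h(r, r, r), h(r, r, r), h(r, r, r)), ...
So the Herbrand universe is infinite.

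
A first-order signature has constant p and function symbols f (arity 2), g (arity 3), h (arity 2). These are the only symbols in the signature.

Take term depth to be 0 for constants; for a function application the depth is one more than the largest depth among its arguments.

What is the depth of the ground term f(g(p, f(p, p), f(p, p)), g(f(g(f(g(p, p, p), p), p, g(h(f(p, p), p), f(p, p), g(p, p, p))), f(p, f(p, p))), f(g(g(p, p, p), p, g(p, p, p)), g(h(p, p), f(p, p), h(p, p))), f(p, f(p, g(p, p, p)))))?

depth(f(p, p)) = 1 + max(0, 0) = 1
depth(g(p, f(p, p), f(p, p))) = 1 + max(0, 1, 1) = 2
depth(g(p, p, p)) = 1 + max(0, 0, 0) = 1
depth(f(g(p, p, p), p)) = 1 + max(1, 0) = 2
depth(h(f(p, p), p)) = 1 + max(1, 0) = 2
depth(g(h(f(p, p), p), f(p, p), g(p, p, p))) = 1 + max(2, 1, 1) = 3
depth(g(f(g(p, p, p), p), p, g(h(f(p, p), p), f(p, p), g(p, p, p)))) = 1 + max(2, 0, 3) = 4
depth(f(p, f(p, p))) = 1 + max(0, 1) = 2
depth(f(g(f(g(p, p, p), p), p, g(h(f(p, p), p), f(p, p), g(p, p, p))), f(p, f(p, p)))) = 1 + max(4, 2) = 5
depth(g(g(p, p, p), p, g(p, p, p))) = 1 + max(1, 0, 1) = 2
depth(h(p, p)) = 1 + max(0, 0) = 1
depth(g(h(p, p), f(p, p), h(p, p))) = 1 + max(1, 1, 1) = 2
depth(f(g(g(p, p, p), p, g(p, p, p)), g(h(p, p), f(p, p), h(p, p)))) = 1 + max(2, 2) = 3
depth(f(p, g(p, p, p))) = 1 + max(0, 1) = 2
depth(f(p, f(p, g(p, p, p)))) = 1 + max(0, 2) = 3
depth(g(f(g(f(g(p, p, p), p), p, g(h(f(p, p), p), f(p, p), g(p, p, p))), f(p, f(p, p))), f(g(g(p, p, p), p, g(p, p, p)), g(h(p, p), f(p, p), h(p, p))), f(p, f(p, g(p, p, p))))) = 1 + max(5, 3, 3) = 6
depth(f(g(p, f(p, p), f(p, p)), g(f(g(f(g(p, p, p), p), p, g(h(f(p, p), p), f(p, p), g(p, p, p))), f(p, f(p, p))), f(g(g(p, p, p), p, g(p, p, p)), g(h(p, p), f(p, p), h(p, p))), f(p, f(p, g(p, p, p)))))) = 1 + max(2, 6) = 7

7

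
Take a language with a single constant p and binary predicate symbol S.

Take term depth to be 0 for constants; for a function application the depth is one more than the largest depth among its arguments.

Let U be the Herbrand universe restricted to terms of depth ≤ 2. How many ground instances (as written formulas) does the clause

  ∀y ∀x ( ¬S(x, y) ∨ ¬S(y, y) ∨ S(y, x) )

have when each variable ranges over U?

1

Ground terms of depth ≤ 2:
  With no function symbols every ground term is a constant, so there is exactly 1 ground term at every depth bound.
  N_0 = 1
  N_1 = 1
  N_2 = 1
So there is exactly 1 ground term available for substitution.
There are 2 variables to instantiate (y, x), each occurring in at least one literal, so different choices give different ground instances.
Number of ground instances = 1^2 = 1.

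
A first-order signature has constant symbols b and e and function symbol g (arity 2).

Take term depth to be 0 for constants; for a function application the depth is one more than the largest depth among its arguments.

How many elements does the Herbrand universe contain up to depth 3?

Let N_k = |{terms of depth ≤ k}|. Then N_0 = 2 and N_k = 2 + N_{k-1}^2 for k ≥ 1 (one summand per function symbol, arity giving the exponent).
N_0 = 2
N_1 = 2 + 2^2 = 6
N_2 = 2 + 6^2 = 38
N_3 = 2 + 38^2 = 1446

1446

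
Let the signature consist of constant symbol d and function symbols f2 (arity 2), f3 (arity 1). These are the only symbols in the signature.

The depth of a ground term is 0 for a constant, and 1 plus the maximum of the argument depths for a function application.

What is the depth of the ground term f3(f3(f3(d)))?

depth(f3(d)) = 1 + depth(d) = 1 + 0 = 1
depth(f3(f3(d))) = 1 + depth(f3(d)) = 1 + 1 = 2
depth(f3(f3(f3(d)))) = 1 + depth(f3(f3(d))) = 1 + 2 = 3

3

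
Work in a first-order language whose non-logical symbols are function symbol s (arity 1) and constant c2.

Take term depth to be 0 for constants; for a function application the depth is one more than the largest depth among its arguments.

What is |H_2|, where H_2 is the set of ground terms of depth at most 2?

If N_k denotes the number of depth-≤k ground terms, the 1 constant gives N_0 = 1, and each function symbol of arity r contributes N_{k-1}^r new terms at level k: N_k = 1 + N_{k-1}.
N_0 = 1
N_1 = 1 + 1 = 2
N_2 = 1 + 2 = 3

3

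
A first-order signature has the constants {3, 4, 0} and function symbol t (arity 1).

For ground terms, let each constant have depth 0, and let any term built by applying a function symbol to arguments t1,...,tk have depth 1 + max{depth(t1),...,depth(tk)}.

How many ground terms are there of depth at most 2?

9

If N_k denotes the number of depth-≤k ground terms, the 3 constants give N_0 = 3, and each function symbol of arity r contributes N_{k-1}^r new terms at level k: N_k = 3 + N_{k-1}.
N_0 = 3
N_1 = 3 + 3 = 6
N_2 = 3 + 6 = 9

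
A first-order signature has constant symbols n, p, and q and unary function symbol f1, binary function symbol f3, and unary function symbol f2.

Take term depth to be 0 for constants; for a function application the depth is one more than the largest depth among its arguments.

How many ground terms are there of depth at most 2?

Count level by level. With function symbols f1/1, f3/2, f2/1, the terms of depth ≤ k are the 3 constants together with each function applied to depth-≤(k−1) tuples, so N_k = 3 + N_{k-1} + N_{k-1}^2 + N_{k-1}.
N_0 = 3
N_1 = 3 + 3 + 3^2 + 3 = 18
N_2 = 3 + 18 + 18^2 + 18 = 363

363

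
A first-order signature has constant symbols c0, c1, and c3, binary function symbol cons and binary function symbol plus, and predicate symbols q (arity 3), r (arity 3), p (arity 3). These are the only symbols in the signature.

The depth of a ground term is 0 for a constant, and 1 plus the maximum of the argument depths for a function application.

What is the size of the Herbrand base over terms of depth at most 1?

27783

First count ground terms of depth ≤ 1.
Let N_k count ground terms of depth at most k. Each non-constant term of depth ≤ k is some function symbol applied to depth-≤(k−1) arguments, giving N_k = 3 + N_{k-1}^2 + N_{k-1}^2.
N_0 = 3
N_1 = 3 + 3^2 + 3^2 = 21
So |H| = 21.
Ground atoms are formed by filling each argument slot of a predicate with a term from H, so an r-ary predicate gives |H|^r atoms:
  q: 21^3 = 9261;  r: 21^3 = 9261;  p: 21^3 = 9261
Total ground atoms: 9261 + 9261 + 9261 = 27783.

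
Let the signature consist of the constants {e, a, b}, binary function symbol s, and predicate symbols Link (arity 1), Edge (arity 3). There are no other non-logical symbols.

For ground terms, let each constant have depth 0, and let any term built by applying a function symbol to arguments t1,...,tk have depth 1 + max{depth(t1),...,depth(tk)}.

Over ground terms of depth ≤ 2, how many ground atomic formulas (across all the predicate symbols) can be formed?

3176670

First count ground terms of depth ≤ 2.
If N_k denotes the number of depth-≤k ground terms, the 3 constants give N_0 = 3, and each function symbol of arity r contributes N_{k-1}^r new terms at level k: N_k = 3 + N_{k-1}^2.
N_0 = 3
N_1 = 3 + 3^2 = 12
N_2 = 3 + 12^2 = 147
So |H| = 147.
Each predicate of arity r yields |H|^r ground atoms (one per choice of an r-tuple from H):
  Link: 147;  Edge: 147^3 = 3176523
Total ground atoms: 147 + 3176523 = 3176670.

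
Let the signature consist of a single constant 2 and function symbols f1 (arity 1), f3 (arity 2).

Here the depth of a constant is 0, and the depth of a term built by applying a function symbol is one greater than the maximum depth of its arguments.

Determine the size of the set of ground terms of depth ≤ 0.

Write N_k for the number of ground terms of depth ≤ k. A term of depth ≤ k is either a constant or a function symbol applied to arguments of depth ≤ k−1, so N_k = 1 + N_{k-1} + N_{k-1}^2.
N_0 = 1
Explicitly: 2.

1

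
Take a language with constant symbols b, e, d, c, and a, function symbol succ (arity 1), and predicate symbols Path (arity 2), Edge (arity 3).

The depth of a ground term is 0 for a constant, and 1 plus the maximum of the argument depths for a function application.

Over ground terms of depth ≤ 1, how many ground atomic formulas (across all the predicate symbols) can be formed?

First count ground terms of depth ≤ 1.
Let N_k = |{terms of depth ≤ k}|. Then N_0 = 5 and N_k = 5 + N_{k-1} for k ≥ 1 (one summand per function symbol, arity giving the exponent).
N_0 = 5
N_1 = 5 + 5 = 10
Explicitly: b, e, d, c, a, succ(b), succ(e), succ(d), succ(c), succ(a).
So |H| = 10.
Each predicate of arity r yields |H|^r ground atoms (one per choice of an r-tuple from H):
  Path: 10^2 = 100;  Edge: 10^3 = 1000
Total ground atoms: 100 + 1000 = 1100.

1100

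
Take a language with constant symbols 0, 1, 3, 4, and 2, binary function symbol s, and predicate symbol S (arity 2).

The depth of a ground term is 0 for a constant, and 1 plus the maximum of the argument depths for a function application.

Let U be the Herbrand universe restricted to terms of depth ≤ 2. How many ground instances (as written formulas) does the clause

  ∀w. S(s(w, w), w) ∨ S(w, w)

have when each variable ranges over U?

Ground terms of depth ≤ 2:
  Let N_k count ground terms of depth at most k. Each non-constant term of depth ≤ k is some function symbol applied to depth-≤(k−1) arguments, giving N_k = 5 + N_{k-1}^2.
  N_0 = 5
  N_1 = 5 + 5^2 = 30
  N_2 = 5 + 30^2 = 905
So there are 905 ground terms available for substitution.
The clause has 1 distinct variable (w), which appears in the body. In the free term algebra distinct substitutions yield syntactically distinct ground instances.
Number of ground instances = 905.

905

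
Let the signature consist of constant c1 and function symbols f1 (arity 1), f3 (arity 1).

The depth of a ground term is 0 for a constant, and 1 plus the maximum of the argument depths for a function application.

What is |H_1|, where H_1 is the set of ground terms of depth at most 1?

3

Let N_k = |{terms of depth ≤ k}|. Then N_0 = 1 and N_k = 1 + N_{k-1} + N_{k-1} for k ≥ 1 (one summand per function symbol, arity giving the exponent).
N_0 = 1
N_1 = 1 + 1 + 1 = 3
Explicitly: c1, f1(c1), f3(c1).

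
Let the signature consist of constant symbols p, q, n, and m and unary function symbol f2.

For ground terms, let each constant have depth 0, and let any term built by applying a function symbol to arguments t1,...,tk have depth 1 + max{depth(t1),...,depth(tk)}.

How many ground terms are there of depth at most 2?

Write N_k for the number of ground terms of depth ≤ k. A term of depth ≤ k is either a constant or a function symbol applied to arguments of depth ≤ k−1, so N_k = 4 + N_{k-1}.
N_0 = 4
N_1 = 4 + 4 = 8
N_2 = 4 + 8 = 12

12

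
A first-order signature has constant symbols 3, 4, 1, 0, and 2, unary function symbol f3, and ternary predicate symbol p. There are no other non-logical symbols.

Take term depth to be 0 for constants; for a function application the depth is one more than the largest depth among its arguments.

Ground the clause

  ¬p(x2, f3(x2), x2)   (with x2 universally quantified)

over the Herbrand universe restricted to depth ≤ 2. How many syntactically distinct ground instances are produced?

Ground terms of depth ≤ 2:
  Write N_k for the number of ground terms of depth ≤ k. A term of depth ≤ k is either a constant or a function symbol applied to arguments of depth ≤ k−1, so N_k = 5 + N_{k-1}.
  N_0 = 5
  N_1 = 5 + 5 = 10
  N_2 = 5 + 10 = 15
So there are 15 ground terms available for substitution.
The variable x2 ranges independently over the available ground terms, and distinct assignments produce distinct instances.
Number of ground instances = 15.

15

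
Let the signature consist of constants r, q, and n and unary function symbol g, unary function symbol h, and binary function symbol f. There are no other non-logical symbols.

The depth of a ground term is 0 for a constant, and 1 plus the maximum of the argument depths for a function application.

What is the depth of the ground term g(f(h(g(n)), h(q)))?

4

depth(g(n)) = 1 + depth(n) = 1 + 0 = 1
depth(h(g(n))) = 1 + depth(g(n)) = 1 + 1 = 2
depth(h(q)) = 1 + depth(q) = 1 + 0 = 1
depth(f(h(g(n)), h(q))) = 1 + max(2, 1) = 3
depth(g(f(h(g(n)), h(q)))) = 1 + depth(f(h(g(n)), h(q))) = 1 + 3 = 4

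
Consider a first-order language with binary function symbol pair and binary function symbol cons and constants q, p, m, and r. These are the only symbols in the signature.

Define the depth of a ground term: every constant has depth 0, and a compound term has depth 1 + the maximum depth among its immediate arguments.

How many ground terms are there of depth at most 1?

Write N_k for the number of ground terms of depth ≤ k. A term of depth ≤ k is either a constant or a function symbol applied to arguments of depth ≤ k−1, so N_k = 4 + N_{k-1}^2 + N_{k-1}^2.
N_0 = 4
N_1 = 4 + 4^2 + 4^2 = 36

36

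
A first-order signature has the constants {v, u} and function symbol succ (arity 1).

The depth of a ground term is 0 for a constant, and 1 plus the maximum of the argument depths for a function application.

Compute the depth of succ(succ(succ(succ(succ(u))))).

depth(succ(u)) = 1 + depth(u) = 1 + 0 = 1
depth(succ(succ(u))) = 1 + depth(succ(u)) = 1 + 1 = 2
depth(succ(succ(succ(u)))) = 1 + depth(succ(succ(u))) = 1 + 2 = 3
depth(succ(succ(succ(succ(u))))) = 1 + depth(succ(succ(succ(u)))) = 1 + 3 = 4
depth(succ(succ(succ(succ(succ(u)))))) = 1 + depth(succ(succ(succ(succ(u))))) = 1 + 4 = 5

5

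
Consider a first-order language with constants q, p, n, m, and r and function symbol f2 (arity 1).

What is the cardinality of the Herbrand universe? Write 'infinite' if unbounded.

The signature has at least one function symbol (f2, arity 1) and at least one constant (q).
Iterating f2 gives infinitely many distinct ground terms: q, f2(q), f2(f2(q)), ...
So the Herbrand universe is infinite.

infinite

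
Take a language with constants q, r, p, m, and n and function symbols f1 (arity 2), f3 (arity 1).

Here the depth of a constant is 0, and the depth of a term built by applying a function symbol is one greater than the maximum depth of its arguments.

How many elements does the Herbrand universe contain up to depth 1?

Count level by level. With function symbols f1/2, f3/1, the terms of depth ≤ k are the 5 constants together with each function applied to depth-≤(k−1) tuples, so N_k = 5 + N_{k-1}^2 + N_{k-1}.
N_0 = 5
N_1 = 5 + 5^2 + 5 = 35

35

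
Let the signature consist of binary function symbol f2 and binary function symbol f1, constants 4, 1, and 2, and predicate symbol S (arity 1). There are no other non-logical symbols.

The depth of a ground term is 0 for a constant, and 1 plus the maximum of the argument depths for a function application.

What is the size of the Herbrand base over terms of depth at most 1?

21

First count ground terms of depth ≤ 1.
Let N_k = |{terms of depth ≤ k}|. Then N_0 = 3 and N_k = 3 + N_{k-1}^2 + N_{k-1}^2 for k ≥ 1 (one summand per function symbol, arity giving the exponent).
N_0 = 3
N_1 = 3 + 3^2 + 3^2 = 21
So |H| = 21.
For each predicate symbol, the number of ground atoms is |H| raised to its arity; summing:
  S: 21
Total ground atoms: 21.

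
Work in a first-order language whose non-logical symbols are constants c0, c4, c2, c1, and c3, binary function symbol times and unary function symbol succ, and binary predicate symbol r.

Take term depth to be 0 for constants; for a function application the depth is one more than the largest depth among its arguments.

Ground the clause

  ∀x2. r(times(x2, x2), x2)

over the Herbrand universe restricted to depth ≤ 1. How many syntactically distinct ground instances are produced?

35

Ground terms of depth ≤ 1:
  If N_k denotes the number of depth-≤k ground terms, the 5 constants give N_0 = 5, and each function symbol of arity r contributes N_{k-1}^r new terms at level k: N_k = 5 + N_{k-1}^2 + N_{k-1}.
  N_0 = 5
  N_1 = 5 + 5^2 + 5 = 35
So there are 35 ground terms available for substitution.
The body mentions the single quantified variable x2; since ground terms form a free algebra, no two substitutions collapse to the same formula.
Number of ground instances = 35.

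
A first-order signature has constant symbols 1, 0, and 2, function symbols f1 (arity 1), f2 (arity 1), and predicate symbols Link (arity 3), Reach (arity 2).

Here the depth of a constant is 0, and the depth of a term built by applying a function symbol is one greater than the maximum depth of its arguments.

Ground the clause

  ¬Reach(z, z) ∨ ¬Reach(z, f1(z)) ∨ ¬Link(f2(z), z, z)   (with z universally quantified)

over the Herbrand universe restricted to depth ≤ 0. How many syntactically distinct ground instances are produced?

Ground terms of depth ≤ 0:
  If N_k denotes the number of depth-≤k ground terms, the 3 constants give N_0 = 3, and each function symbol of arity r contributes N_{k-1}^r new terms at level k: N_k = 3 + N_{k-1} + N_{k-1}.
  N_0 = 3
So there are 3 ground terms available for substitution.
The body mentions the single quantified variable z; since ground terms form a free algebra, no two substitutions collapse to the same formula.
Number of ground instances = 3.

3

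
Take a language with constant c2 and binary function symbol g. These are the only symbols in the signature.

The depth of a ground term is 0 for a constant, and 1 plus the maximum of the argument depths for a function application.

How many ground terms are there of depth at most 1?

Let N_k count ground terms of depth at most k. Each non-constant term of depth ≤ k is some function symbol applied to depth-≤(k−1) arguments, giving N_k = 1 + N_{k-1}^2.
N_0 = 1
N_1 = 1 + 1^2 = 2

2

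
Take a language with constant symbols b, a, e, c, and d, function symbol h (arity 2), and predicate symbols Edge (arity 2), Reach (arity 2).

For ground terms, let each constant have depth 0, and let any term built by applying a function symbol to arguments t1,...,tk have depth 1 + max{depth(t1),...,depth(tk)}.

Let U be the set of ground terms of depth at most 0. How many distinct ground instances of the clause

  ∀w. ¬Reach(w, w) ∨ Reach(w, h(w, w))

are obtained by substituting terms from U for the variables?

Ground terms of depth ≤ 0:
  If N_k denotes the number of depth-≤k ground terms, the 5 constants give N_0 = 5, and each function symbol of arity r contributes N_{k-1}^r new terms at level k: N_k = 5 + N_{k-1}^2.
  N_0 = 5
  Explicitly: b, a, e, c, d.
So there are 5 ground terms available for substitution.
The clause has 1 distinct variable (w), which appears in the body. In the free term algebra distinct substitutions yield syntactically distinct ground instances.
Number of ground instances = 5.

5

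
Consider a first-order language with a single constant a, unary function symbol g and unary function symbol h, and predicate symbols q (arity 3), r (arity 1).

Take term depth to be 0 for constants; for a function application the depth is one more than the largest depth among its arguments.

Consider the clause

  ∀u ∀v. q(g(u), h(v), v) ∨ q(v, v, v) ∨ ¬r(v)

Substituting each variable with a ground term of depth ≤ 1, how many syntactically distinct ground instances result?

9

Ground terms of depth ≤ 1:
  Count level by level. With function symbols g/1, h/1, the terms of depth ≤ k are the 1 constant together with each function applied to depth-≤(k−1) tuples, so N_k = 1 + N_{k-1} + N_{k-1}.
  N_0 = 1
  N_1 = 1 + 1 + 1 = 3
  Explicitly: a, g(a), h(a).
So there are 3 ground terms available for substitution.
Each of u, v ranges independently over the available ground terms, and distinct assignments produce distinct instances.
Number of ground instances = 3^2 = 9.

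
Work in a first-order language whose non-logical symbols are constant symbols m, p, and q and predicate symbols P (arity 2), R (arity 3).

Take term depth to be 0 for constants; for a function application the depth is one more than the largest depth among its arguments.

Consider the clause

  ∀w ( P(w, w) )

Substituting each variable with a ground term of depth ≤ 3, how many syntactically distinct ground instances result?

3

Ground terms of depth ≤ 3:
  With no function symbols every ground term is a constant, so there are exactly 3 ground terms at every depth bound.
  N_0 = 3
  N_1 = 3
  N_2 = 3
  N_3 = 3
  Explicitly: m, p, q.
So there are 3 ground terms available for substitution.
The clause has 1 distinct variable (w), which appears in the body. In the free term algebra distinct substitutions yield syntactically distinct ground instances.
Number of ground instances = 3.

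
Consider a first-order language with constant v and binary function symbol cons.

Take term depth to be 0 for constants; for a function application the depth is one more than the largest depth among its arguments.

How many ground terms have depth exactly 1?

1

If N_k denotes the number of depth-≤k ground terms, the 1 constant gives N_0 = 1, and each function symbol of arity r contributes N_{k-1}^r new terms at level k: N_k = 1 + N_{k-1}^2.
N_0 = 1
N_1 = 1 + 1^2 = 2
Terms of depth exactly 1: N_1 − N_0 = 2 − 1 = 1.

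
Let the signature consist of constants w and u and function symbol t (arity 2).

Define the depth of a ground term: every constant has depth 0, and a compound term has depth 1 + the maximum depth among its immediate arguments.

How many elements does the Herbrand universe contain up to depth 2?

Write N_k for the number of ground terms of depth ≤ k. A term of depth ≤ k is either a constant or a function symbol applied to arguments of depth ≤ k−1, so N_k = 2 + N_{k-1}^2.
N_0 = 2
N_1 = 2 + 2^2 = 6
N_2 = 2 + 6^2 = 38

38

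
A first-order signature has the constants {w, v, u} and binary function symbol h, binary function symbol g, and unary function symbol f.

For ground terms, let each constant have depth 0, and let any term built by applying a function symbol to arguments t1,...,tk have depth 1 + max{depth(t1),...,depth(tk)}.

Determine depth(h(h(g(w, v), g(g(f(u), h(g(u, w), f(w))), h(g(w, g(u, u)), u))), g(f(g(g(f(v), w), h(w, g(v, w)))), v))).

depth(g(w, v)) = 1 + max(0, 0) = 1
depth(f(u)) = 1 + depth(u) = 1 + 0 = 1
depth(g(u, w)) = 1 + max(0, 0) = 1
depth(f(w)) = 1 + depth(w) = 1 + 0 = 1
depth(h(g(u, w), f(w))) = 1 + max(1, 1) = 2
depth(g(f(u), h(g(u, w), f(w)))) = 1 + max(1, 2) = 3
depth(g(u, u)) = 1 + max(0, 0) = 1
depth(g(w, g(u, u))) = 1 + max(0, 1) = 2
depth(h(g(w, g(u, u)), u)) = 1 + max(2, 0) = 3
depth(g(g(f(u), h(g(u, w), f(w))), h(g(w, g(u, u)), u))) = 1 + max(3, 3) = 4
depth(h(g(w, v), g(g(f(u), h(g(u, w), f(w))), h(g(w, g(u, u)), u)))) = 1 + max(1, 4) = 5
depth(f(v)) = 1 + depth(v) = 1 + 0 = 1
depth(g(f(v), w)) = 1 + max(1, 0) = 2
depth(g(v, w)) = 1 + max(0, 0) = 1
depth(h(w, g(v, w))) = 1 + max(0, 1) = 2
depth(g(g(f(v), w), h(w, g(v, w)))) = 1 + max(2, 2) = 3
depth(f(g(g(f(v), w), h(w, g(v, w))))) = 1 + depth(g(g(f(v), w), h(w, g(v, w)))) = 1 + 3 = 4
depth(g(f(g(g(f(v), w), h(w, g(v, w)))), v)) = 1 + max(4, 0) = 5
depth(h(h(g(w, v), g(g(f(u), h(g(u, w), f(w))), h(g(w, g(u, u)), u))), g(f(g(g(f(v), w), h(w, g(v, w)))), v))) = 1 + max(5, 5) = 6

6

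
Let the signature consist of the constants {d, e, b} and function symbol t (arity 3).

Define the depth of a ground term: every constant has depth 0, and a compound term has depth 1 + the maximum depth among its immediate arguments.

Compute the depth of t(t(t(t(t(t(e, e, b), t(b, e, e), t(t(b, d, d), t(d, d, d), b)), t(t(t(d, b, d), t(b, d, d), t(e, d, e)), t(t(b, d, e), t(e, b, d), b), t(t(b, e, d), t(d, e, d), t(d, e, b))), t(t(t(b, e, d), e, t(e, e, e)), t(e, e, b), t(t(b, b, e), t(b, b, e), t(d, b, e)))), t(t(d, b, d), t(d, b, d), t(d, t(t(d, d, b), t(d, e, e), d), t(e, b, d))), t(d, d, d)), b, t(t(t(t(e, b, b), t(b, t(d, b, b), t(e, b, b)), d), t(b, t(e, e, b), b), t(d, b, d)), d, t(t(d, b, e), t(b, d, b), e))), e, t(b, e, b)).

depth(t(e, e, b)) = 1 + max(0, 0, 0) = 1
depth(t(b, e, e)) = 1 + max(0, 0, 0) = 1
depth(t(b, d, d)) = 1 + max(0, 0, 0) = 1
depth(t(d, d, d)) = 1 + max(0, 0, 0) = 1
depth(t(t(b, d, d), t(d, d, d), b)) = 1 + max(1, 1, 0) = 2
depth(t(t(e, e, b), t(b, e, e), t(t(b, d, d), t(d, d, d), b))) = 1 + max(1, 1, 2) = 3
depth(t(d, b, d)) = 1 + max(0, 0, 0) = 1
depth(t(e, d, e)) = 1 + max(0, 0, 0) = 1
depth(t(t(d, b, d), t(b, d, d), t(e, d, e))) = 1 + max(1, 1, 1) = 2
depth(t(b, d, e)) = 1 + max(0, 0, 0) = 1
depth(t(e, b, d)) = 1 + max(0, 0, 0) = 1
depth(t(t(b, d, e), t(e, b, d), b)) = 1 + max(1, 1, 0) = 2
depth(t(b, e, d)) = 1 + max(0, 0, 0) = 1
depth(t(d, e, d)) = 1 + max(0, 0, 0) = 1
depth(t(d, e, b)) = 1 + max(0, 0, 0) = 1
depth(t(t(b, e, d), t(d, e, d), t(d, e, b))) = 1 + max(1, 1, 1) = 2
depth(t(t(t(d, b, d), t(b, d, d), t(e, d, e)), t(t(b, d, e), t(e, b, d), b), t(t(b, e, d), t(d, e, d), t(d, e, b)))) = 1 + max(2, 2, 2) = 3
depth(t(e, e, e)) = 1 + max(0, 0, 0) = 1
depth(t(t(b, e, d), e, t(e, e, e))) = 1 + max(1, 0, 1) = 2
depth(t(b, b, e)) = 1 + max(0, 0, 0) = 1
depth(t(d, b, e)) = 1 + max(0, 0, 0) = 1
depth(t(t(b, b, e), t(b, b, e), t(d, b, e))) = 1 + max(1, 1, 1) = 2
depth(t(t(t(b, e, d), e, t(e, e, e)), t(e, e, b), t(t(b, b, e), t(b, b, e), t(d, b, e)))) = 1 + max(2, 1, 2) = 3
depth(t(t(t(e, e, b), t(b, e, e), t(t(b, d, d), t(d, d, d), b)), t(t(t(d, b, d), t(b, d, d), t(e, d, e)), t(t(b, d, e), t(e, b, d), b), t(t(b, e, d), t(d, e, d), t(d, e, b))), t(t(t(b, e, d), e, t(e, e, e)), t(e, e, b), t(t(b, b, e), t(b, b, e), t(d, b, e))))) = 1 + max(3, 3, 3) = 4
depth(t(d, d, b)) = 1 + max(0, 0, 0) = 1
depth(t(d, e, e)) = 1 + max(0, 0, 0) = 1
depth(t(t(d, d, b), t(d, e, e), d)) = 1 + max(1, 1, 0) = 2
depth(t(d, t(t(d, d, b), t(d, e, e), d), t(e, b, d))) = 1 + max(0, 2, 1) = 3
depth(t(t(d, b, d), t(d, b, d), t(d, t(t(d, d, b), t(d, e, e), d), t(e, b, d)))) = 1 + max(1, 1, 3) = 4
depth(t(t(t(t(e, e, b), t(b, e, e), t(t(b, d, d), t(d, d, d), b)), t(t(t(d, b, d), t(b, d, d), t(e, d, e)), t(t(b, d, e), t(e, b, d), b), t(t(b, e, d), t(d, e, d), t(d, e, b))), t(t(t(b, e, d), e, t(e, e, e)), t(e, e, b), t(t(b, b, e), t(b, b, e), t(d, b, e)))), t(t(d, b, d), t(d, b, d), t(d, t(t(d, d, b), t(d, e, e), d), t(e, b, d))), t(d, d, d))) = 1 + max(4, 4, 1) = 5
depth(t(e, b, b)) = 1 + max(0, 0, 0) = 1
depth(t(d, b, b)) = 1 + max(0, 0, 0) = 1
depth(t(b, t(d, b, b), t(e, b, b))) = 1 + max(0, 1, 1) = 2
depth(t(t(e, b, b), t(b, t(d, b, b), t(e, b, b)), d)) = 1 + max(1, 2, 0) = 3
depth(t(b, t(e, e, b), b)) = 1 + max(0, 1, 0) = 2
depth(t(t(t(e, b, b), t(b, t(d, b, b), t(e, b, b)), d), t(b, t(e, e, b), b), t(d, b, d))) = 1 + max(3, 2, 1) = 4
depth(t(b, d, b)) = 1 + max(0, 0, 0) = 1
depth(t(t(d, b, e), t(b, d, b), e)) = 1 + max(1, 1, 0) = 2
depth(t(t(t(t(e, b, b), t(b, t(d, b, b), t(e, b, b)), d), t(b, t(e, e, b), b), t(d, b, d)), d, t(t(d, b, e), t(b, d, b), e))) = 1 + max(4, 0, 2) = 5
depth(t(t(t(t(t(e, e, b), t(b, e, e), t(t(b, d, d), t(d, d, d), b)), t(t(t(d, b, d), t(b, d, d), t(e, d, e)), t(t(b, d, e), t(e, b, d), b), t(t(b, e, d), t(d, e, d), t(d, e, b))), t(t(t(b, e, d), e, t(e, e, e)), t(e, e, b), t(t(b, b, e), t(b, b, e), t(d, b, e)))), t(t(d, b, d), t(d, b, d), t(d, t(t(d, d, b), t(d, e, e), d), t(e, b, d))), t(d, d, d)), b, t(t(t(t(e, b, b), t(b, t(d, b, b), t(e, b, b)), d), t(b, t(e, e, b), b), t(d, b, d)), d, t(t(d, b, e), t(b, d, b), e)))) = 1 + max(5, 0, 5) = 6
depth(t(b, e, b)) = 1 + max(0, 0, 0) = 1
depth(t(t(t(t(t(t(e, e, b), t(b, e, e), t(t(b, d, d), t(d, d, d), b)), t(t(t(d, b, d), t(b, d, d), t(e, d, e)), t(t(b, d, e), t(e, b, d), b), t(t(b, e, d), t(d, e, d), t(d, e, b))), t(t(t(b, e, d), e, t(e, e, e)), t(e, e, b), t(t(b, b, e), t(b, b, e), t(d, b, e)))), t(t(d, b, d), t(d, b, d), t(d, t(t(d, d, b), t(d, e, e), d), t(e, b, d))), t(d, d, d)), b, t(t(t(t(e, b, b), t(b, t(d, b, b), t(e, b, b)), d), t(b, t(e, e, b), b), t(d, b, d)), d, t(t(d, b, e), t(b, d, b), e))), e, t(b, e, b))) = 1 + max(6, 0, 1) = 7

7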